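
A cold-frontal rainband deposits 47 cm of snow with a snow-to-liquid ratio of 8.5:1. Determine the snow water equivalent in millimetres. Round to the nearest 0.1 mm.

SWE = snow depth / ratio = 47 cm / 8.5 = 5.529 cm = 55.3 mm.

SWE ≈ 55.3 mm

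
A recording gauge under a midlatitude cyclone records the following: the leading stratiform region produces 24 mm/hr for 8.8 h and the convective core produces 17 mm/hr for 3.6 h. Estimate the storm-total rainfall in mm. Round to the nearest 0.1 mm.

Total = Σ Rᵢ Δtᵢ = 24 × 8.8 + 17 × 3.6
      = 211.2 + 61.2 = 272.4 mm.

total ≈ 272.4 mm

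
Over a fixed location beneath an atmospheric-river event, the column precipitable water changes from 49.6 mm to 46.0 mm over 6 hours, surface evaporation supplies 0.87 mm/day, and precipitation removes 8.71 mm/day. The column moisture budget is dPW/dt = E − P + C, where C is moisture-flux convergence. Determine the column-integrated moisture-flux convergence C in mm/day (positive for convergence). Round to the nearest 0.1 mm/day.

C ≈ -6.6 mm/day

dPW/dt = (46.0 − 49.6) mm / (6/24 day) = -14.400 mm/day.
C = dPW/dt − E + P = (-14.400) − 0.87 + 8.71 = -6.6 mm/day.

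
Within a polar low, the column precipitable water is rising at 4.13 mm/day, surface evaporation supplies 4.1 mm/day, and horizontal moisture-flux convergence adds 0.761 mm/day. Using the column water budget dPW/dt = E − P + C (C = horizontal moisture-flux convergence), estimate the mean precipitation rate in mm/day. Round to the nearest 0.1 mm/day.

dPW/dt = +4.13 mm/day.
P = E + C − dPW/dt = 4.1 + (0.761) − (+4.13) = 0.7 mm/day.

P ≈ 0.7 mm/day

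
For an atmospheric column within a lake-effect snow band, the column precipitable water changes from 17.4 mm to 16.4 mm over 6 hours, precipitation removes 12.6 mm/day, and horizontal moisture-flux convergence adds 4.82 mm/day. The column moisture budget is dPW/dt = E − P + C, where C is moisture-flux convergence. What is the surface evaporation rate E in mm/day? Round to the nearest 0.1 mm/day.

dPW/dt = (16.4 − 17.4) mm / (6/24 day) = -4.000 mm/day.
E = dPW/dt + P − C = (-4.000) + 12.6 − (4.82) = 3.8 mm/day.

E ≈ 3.8 mm/day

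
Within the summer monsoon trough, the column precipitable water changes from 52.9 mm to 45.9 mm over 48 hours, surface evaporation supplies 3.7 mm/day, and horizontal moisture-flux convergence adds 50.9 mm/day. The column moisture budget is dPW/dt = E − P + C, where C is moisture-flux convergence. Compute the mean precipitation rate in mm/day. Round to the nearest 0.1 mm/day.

P ≈ 58.1 mm/day

dPW/dt = (45.9 − 52.9) mm / (48/24 day) = -3.500 mm/day.
P = E + C − dPW/dt = 3.7 + (50.9) − (-3.500) = 58.1 mm/day.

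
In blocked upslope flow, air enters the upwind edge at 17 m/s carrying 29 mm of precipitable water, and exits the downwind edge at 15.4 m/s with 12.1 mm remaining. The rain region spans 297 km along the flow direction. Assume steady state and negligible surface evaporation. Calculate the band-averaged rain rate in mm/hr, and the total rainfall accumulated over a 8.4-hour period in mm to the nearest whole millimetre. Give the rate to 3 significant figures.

Column moisture flux per unit crosswind length is F = V × PW.
Inflow: F_in = 17 × 29 = 493 mm·m/s
Outflow: F_out = 15.4 × 12.1 = 186.34 mm·m/s
Steady-state rate R = (F_in − F_out)/L = (493 − 186.34) / 297000 m = 1.033e-03 mm/s.
R = 1.033e-03 × 3600 = 3.72 mm/hr.
Over 8.4 h: total = 3.72 × 8.4 = 31.248 ≈ 31 mm.

R ≈ 3.72 mm/hr; total ≈ 31 mm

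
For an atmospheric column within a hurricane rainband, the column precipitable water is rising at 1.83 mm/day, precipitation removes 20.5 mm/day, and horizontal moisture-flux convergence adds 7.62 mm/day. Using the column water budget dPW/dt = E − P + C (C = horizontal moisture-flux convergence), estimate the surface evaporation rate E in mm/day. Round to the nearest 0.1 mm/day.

dPW/dt = +1.83 mm/day.
E = dPW/dt + P − C = (+1.83) + 20.5 − (7.62) = 14.7 mm/day.

E ≈ 14.7 mm/day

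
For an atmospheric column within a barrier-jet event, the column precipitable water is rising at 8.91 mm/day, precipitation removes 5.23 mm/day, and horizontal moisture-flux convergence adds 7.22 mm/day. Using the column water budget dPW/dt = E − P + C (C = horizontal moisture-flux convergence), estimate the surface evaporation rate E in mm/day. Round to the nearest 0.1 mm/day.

E ≈ 6.9 mm/day

dPW/dt = +8.91 mm/day.
E = dPW/dt + P − C = (+8.91) + 5.23 − (7.22) = 6.9 mm/day.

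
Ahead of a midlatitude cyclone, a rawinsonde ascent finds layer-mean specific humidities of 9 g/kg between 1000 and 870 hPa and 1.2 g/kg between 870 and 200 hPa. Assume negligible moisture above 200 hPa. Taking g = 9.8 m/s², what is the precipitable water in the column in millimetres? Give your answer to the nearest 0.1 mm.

PW ≈ 20.1 mm

Precipitable water is the column-integrated vapour mass per unit area: PW = (1/g) Σ q̄ Δp, with q in kg/kg and Δp in Pa (1 kg/m² of water = 1 mm).
Layer 1000–870 hPa: Δp = 130 hPa = 13000 Pa, q̄ = 0.009 kg/kg → 0.009 × 13000 / 9.8 = 11.94 mm
Layer 870–200 hPa: Δp = 670 hPa = 67000 Pa, q̄ = 0.0012 kg/kg → 0.0012 × 67000 / 9.8 = 8.20 mm
PW = 11.94 + 8.20 = 20.14 ≈ 20.1 mm.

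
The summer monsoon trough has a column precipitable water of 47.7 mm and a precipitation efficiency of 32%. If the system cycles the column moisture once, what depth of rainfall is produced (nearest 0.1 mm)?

rainfall ≈ 15.3 mm

Rainfall = ε × PW = 0.32 × 47.7 = 15.3 mm.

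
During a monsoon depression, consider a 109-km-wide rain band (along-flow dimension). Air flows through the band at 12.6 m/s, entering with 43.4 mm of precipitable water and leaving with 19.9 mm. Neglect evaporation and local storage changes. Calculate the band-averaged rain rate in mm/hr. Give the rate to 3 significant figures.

R ≈ 9.78 mm/hr

Column moisture flux per unit crosswind length is F = V × PW.
Inflow: F_in = 12.6 × 43.4 = 546.84 mm·m/s
Outflow: F_out = 12.6 × 19.9 = 250.74 mm·m/s
Steady-state rate R = (F_in − F_out)/L = (546.84 − 250.74) / 109000 m = 2.717e-03 mm/s.
R = 2.717e-03 × 3600 = 9.78 mm/hr.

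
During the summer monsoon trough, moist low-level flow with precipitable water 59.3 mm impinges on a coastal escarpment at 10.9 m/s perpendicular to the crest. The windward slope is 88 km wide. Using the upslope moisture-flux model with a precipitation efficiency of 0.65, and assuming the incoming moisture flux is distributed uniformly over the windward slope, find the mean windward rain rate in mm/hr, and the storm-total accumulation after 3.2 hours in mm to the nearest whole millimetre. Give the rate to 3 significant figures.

R ≈ 17.2 mm/hr; total ≈ 55 mm

Incoming column moisture flux per unit ridge length: F = V × PW = 10.9 × 59.3 = 646.37 mm·m/s.
Spread over the 88 km slope with efficiency ε = 0.65: R = ε·F/W = 0.65 × 646.37 / 88000 m = 4.774e-03 mm/s.
R = 4.774e-03 × 3600 = 17.2 mm/hr.
Over 3.2 h: total = 17.2 × 3.2 = 55.04 ≈ 55 mm.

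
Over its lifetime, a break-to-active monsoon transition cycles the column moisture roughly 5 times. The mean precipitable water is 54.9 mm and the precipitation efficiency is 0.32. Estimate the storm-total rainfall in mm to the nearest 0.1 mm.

rainfall ≈ 87.8 mm

Each cycle deposits ε × PW = 0.32 × 54.9 = 17.568 mm.
Over 5 cycles: 5 × 17.568 = 87.8 mm.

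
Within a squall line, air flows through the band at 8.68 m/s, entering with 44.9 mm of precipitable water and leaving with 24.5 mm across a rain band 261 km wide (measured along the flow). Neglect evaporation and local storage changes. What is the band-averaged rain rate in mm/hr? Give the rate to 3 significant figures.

Column moisture flux per unit crosswind length is F = V × PW.
Inflow: F_in = 8.68 × 44.9 = 389.732 mm·m/s
Outflow: F_out = 8.68 × 24.5 = 212.66 mm·m/s
Steady-state rate R = (F_in − F_out)/L = (389.732 − 212.66) / 261000 m = 6.784e-04 mm/s.
R = 6.784e-04 × 3600 = 2.44 mm/hr.

R ≈ 2.44 mm/hr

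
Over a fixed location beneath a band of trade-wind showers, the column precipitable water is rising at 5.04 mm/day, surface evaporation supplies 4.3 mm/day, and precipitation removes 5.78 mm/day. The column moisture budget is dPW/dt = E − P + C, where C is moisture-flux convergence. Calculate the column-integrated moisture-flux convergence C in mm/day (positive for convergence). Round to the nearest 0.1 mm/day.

C ≈ 6.5 mm/day

dPW/dt = +5.04 mm/day.
C = dPW/dt − E + P = (+5.04) − 4.3 + 5.78 = 6.5 mm/day.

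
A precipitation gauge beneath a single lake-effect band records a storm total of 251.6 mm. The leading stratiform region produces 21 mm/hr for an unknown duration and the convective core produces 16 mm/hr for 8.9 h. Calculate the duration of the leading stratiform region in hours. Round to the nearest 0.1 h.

duration ≈ 5.2 h

Known phases: 16 × 8.9 = 142.4 mm.
Remaining depth = 251.6 − 142.4 = 109.2 mm.
Duration = 109.2 / 21 = 5.2 h.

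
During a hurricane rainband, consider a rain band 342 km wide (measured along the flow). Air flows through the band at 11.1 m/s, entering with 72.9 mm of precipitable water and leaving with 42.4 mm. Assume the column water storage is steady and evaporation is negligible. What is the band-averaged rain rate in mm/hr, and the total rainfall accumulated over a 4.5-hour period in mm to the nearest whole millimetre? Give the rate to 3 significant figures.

R ≈ 3.56 mm/hr; total ≈ 16 mm

Column moisture flux per unit crosswind length is F = V × PW.
Inflow: F_in = 11.1 × 72.9 = 809.19 mm·m/s
Outflow: F_out = 11.1 × 42.4 = 470.64 mm·m/s
Steady-state rate R = (F_in − F_out)/L = (809.19 − 470.64) / 342000 m = 9.899e-04 mm/s.
R = 9.899e-04 × 3600 = 3.56 mm/hr.
Over 4.5 h: total = 3.56 × 4.5 = 16.02 ≈ 16 mm.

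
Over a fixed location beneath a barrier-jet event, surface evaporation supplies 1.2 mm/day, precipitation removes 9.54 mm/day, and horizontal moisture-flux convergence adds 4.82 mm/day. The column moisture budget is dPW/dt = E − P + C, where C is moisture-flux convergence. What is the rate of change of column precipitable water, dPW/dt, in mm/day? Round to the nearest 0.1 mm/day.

dPW/dt = E − P + C = 1.2 − 9.54 + (4.82) = -3.5 mm/day.

dPW/dt ≈ -3.5 mm/day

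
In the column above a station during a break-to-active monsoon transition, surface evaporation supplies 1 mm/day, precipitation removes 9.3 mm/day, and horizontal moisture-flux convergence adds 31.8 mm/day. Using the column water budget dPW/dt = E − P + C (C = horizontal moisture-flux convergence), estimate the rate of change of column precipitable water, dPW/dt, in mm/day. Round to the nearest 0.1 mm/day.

dPW/dt ≈ 23.5 mm/day

dPW/dt = E − P + C = 1 − 9.3 + (31.8) = 23.5 mm/day.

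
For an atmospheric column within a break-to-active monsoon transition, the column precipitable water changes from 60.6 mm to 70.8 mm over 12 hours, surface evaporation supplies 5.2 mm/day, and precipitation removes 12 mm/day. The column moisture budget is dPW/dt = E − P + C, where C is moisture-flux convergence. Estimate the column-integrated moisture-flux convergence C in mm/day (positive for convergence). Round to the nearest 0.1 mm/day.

C ≈ 27.2 mm/day

dPW/dt = (70.8 − 60.6) mm / (12/24 day) = +20.400 mm/day.
C = dPW/dt − E + P = (+20.400) − 5.2 + 12 = 27.2 mm/day.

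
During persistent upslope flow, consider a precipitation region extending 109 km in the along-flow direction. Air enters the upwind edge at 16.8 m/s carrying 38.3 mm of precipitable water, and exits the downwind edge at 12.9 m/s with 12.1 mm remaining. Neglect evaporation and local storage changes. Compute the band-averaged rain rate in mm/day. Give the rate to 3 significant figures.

R ≈ 386 mm/day

Column moisture flux per unit crosswind length is F = V × PW.
Inflow: F_in = 16.8 × 38.3 = 643.44 mm·m/s
Outflow: F_out = 12.9 × 12.1 = 156.09 mm·m/s
Steady-state rate R = (F_in − F_out)/L = (643.44 − 156.09) / 109000 m = 4.471e-03 mm/s.
R = 4.471e-03 × 3600 × 24 = 386 mm/day.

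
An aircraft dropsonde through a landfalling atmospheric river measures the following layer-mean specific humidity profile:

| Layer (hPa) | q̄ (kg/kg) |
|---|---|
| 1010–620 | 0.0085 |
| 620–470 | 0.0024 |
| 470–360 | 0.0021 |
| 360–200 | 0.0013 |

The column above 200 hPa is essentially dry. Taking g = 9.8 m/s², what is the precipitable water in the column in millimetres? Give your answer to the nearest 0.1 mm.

Precipitable water is the column-integrated vapour mass per unit area: PW = (1/g) Σ q̄ Δp, with q in kg/kg and Δp in Pa (1 kg/m² of water = 1 mm).
Layer 1010–620 hPa: Δp = 390 hPa = 39000 Pa, q̄ = 0.0085 kg/kg → 0.0085 × 39000 / 9.8 = 33.83 mm
Layer 620–470 hPa: Δp = 150 hPa = 15000 Pa, q̄ = 0.0024 kg/kg → 0.0024 × 15000 / 9.8 = 3.67 mm
Layer 470–360 hPa: Δp = 110 hPa = 11000 Pa, q̄ = 0.0021 kg/kg → 0.0021 × 11000 / 9.8 = 2.36 mm
Layer 360–200 hPa: Δp = 160 hPa = 16000 Pa, q̄ = 0.0013 kg/kg → 0.0013 × 16000 / 9.8 = 2.12 mm
PW = 33.83 + 3.67 + 2.36 + 2.12 = 41.98 ≈ 42.0 mm.

PW ≈ 42.0 mm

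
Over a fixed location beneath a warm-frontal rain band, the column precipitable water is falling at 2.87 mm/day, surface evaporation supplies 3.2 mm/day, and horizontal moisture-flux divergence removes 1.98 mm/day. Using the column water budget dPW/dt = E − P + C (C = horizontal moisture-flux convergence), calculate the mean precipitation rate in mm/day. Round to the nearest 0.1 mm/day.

P ≈ 4.1 mm/day

dPW/dt = -2.87 mm/day.
P = E + C − dPW/dt = 3.2 + (-1.98) − (-2.87) = 4.1 mm/day.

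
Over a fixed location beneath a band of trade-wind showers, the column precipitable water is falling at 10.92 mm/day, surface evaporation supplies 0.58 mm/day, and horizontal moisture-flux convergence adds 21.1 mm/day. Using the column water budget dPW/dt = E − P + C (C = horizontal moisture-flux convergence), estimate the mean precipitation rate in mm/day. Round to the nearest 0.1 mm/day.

dPW/dt = -10.92 mm/day.
P = E + C − dPW/dt = 0.58 + (21.1) − (-10.92) = 32.6 mm/day.

P ≈ 32.6 mm/day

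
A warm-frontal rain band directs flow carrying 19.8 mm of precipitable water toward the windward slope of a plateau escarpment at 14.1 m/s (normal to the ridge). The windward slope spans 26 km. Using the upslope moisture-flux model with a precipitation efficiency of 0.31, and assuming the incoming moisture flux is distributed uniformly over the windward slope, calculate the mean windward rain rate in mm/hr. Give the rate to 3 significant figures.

R ≈ 12.0 mm/hr

Incoming column moisture flux per unit ridge length: F = V × PW = 14.1 × 19.8 = 279.18 mm·m/s.
Spread over the 26 km slope with efficiency ε = 0.31: R = ε·F/W = 0.31 × 279.18 / 26000 m = 3.329e-03 mm/s.
R = 3.329e-03 × 3600 = 12.0 mm/hr.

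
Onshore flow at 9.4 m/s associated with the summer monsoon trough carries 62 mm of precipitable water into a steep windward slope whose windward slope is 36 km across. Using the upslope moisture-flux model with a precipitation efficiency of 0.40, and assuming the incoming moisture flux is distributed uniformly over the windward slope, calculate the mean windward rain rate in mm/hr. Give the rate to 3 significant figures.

Incoming column moisture flux per unit ridge length: F = V × PW = 9.4 × 62 = 582.8 mm·m/s.
Spread over the 36 km slope with efficiency ε = 0.40: R = ε·F/W = 0.40 × 582.8 / 36000 m = 6.476e-03 mm/s.
R = 6.476e-03 × 3600 = 23.3 mm/hr.

R ≈ 23.3 mm/hr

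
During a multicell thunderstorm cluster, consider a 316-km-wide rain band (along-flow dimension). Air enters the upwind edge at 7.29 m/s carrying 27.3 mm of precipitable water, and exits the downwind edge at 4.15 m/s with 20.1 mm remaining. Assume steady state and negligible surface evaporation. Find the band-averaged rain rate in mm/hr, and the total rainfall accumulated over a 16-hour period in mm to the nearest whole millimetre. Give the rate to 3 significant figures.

R ≈ 1.32 mm/hr; total ≈ 21 mm

Column moisture flux per unit crosswind length is F = V × PW.
Inflow: F_in = 7.29 × 27.3 = 199.017 mm·m/s
Outflow: F_out = 4.15 × 20.1 = 83.415 mm·m/s
Steady-state rate R = (F_in − F_out)/L = (199.017 − 83.415) / 316000 m = 3.658e-04 mm/s.
R = 3.658e-04 × 3600 = 1.32 mm/hr.
Over 16 h: total = 1.32 × 16 = 21.12 ≈ 21 mm.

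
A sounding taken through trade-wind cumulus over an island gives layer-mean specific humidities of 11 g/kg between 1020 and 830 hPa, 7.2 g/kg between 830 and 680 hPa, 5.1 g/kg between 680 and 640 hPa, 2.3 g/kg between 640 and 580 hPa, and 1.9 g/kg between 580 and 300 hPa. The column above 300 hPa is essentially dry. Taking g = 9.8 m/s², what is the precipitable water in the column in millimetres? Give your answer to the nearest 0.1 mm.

Precipitable water is the column-integrated vapour mass per unit area: PW = (1/g) Σ q̄ Δp, with q in kg/kg and Δp in Pa (1 kg/m² of water = 1 mm).
Layer 1020–830 hPa: Δp = 190 hPa = 19000 Pa, q̄ = 0.011 kg/kg → 0.011 × 19000 / 9.8 = 21.33 mm
Layer 830–680 hPa: Δp = 150 hPa = 15000 Pa, q̄ = 0.0072 kg/kg → 0.0072 × 15000 / 9.8 = 11.02 mm
Layer 680–640 hPa: Δp = 40 hPa = 4000 Pa, q̄ = 0.0051 kg/kg → 0.0051 × 4000 / 9.8 = 2.08 mm
Layer 640–580 hPa: Δp = 60 hPa = 6000 Pa, q̄ = 0.0023 kg/kg → 0.0023 × 6000 / 9.8 = 1.41 mm
Layer 580–300 hPa: Δp = 280 hPa = 28000 Pa, q̄ = 0.0019 kg/kg → 0.0019 × 28000 / 9.8 = 5.43 mm
PW = 21.33 + 11.02 + 2.08 + 1.41 + 5.43 = 41.27 ≈ 41.3 mm.

PW ≈ 41.3 mm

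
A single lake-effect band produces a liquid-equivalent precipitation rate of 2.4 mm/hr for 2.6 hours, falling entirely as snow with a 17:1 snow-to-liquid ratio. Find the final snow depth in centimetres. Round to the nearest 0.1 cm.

snow depth ≈ 10.6 cm

Liquid-equivalent depth = 2.4 × 2.6 = 6.24 mm.
Snow depth = 6.24 mm × 17 = 106.08 mm = 10.6 cm.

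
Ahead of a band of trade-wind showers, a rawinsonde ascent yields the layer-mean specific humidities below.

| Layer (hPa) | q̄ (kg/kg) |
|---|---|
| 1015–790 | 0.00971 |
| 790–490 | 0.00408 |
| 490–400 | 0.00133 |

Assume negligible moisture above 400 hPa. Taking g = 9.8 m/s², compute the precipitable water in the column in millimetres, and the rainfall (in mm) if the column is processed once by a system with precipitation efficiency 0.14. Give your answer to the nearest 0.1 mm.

PW ≈ 36.0 mm; rainfall ≈ 5.0 mm

Precipitable water is the column-integrated vapour mass per unit area: PW = (1/g) Σ q̄ Δp, with q in kg/kg and Δp in Pa (1 kg/m² of water = 1 mm).
Layer 1015–790 hPa: Δp = 225 hPa = 22500 Pa, q̄ = 0.00971 kg/kg → 0.00971 × 22500 / 9.8 = 22.29 mm
Layer 790–490 hPa: Δp = 300 hPa = 30000 Pa, q̄ = 0.00408 kg/kg → 0.00408 × 30000 / 9.8 = 12.49 mm
Layer 490–400 hPa: Δp = 90 hPa = 9000 Pa, q̄ = 0.00133 kg/kg → 0.00133 × 9000 / 9.8 = 1.22 mm
PW = 22.29 + 12.49 + 1.22 = 36.00 ≈ 36.0 mm.
Rainfall = ε × PW = 0.14 × 36.0 = 5.0 mm.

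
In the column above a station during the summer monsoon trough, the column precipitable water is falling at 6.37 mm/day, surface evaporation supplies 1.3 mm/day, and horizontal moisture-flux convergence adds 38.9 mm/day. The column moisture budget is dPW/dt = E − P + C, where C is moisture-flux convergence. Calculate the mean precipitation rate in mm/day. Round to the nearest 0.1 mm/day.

dPW/dt = -6.37 mm/day.
P = E + C − dPW/dt = 1.3 + (38.9) − (-6.37) = 46.6 mm/day.

P ≈ 46.6 mm/day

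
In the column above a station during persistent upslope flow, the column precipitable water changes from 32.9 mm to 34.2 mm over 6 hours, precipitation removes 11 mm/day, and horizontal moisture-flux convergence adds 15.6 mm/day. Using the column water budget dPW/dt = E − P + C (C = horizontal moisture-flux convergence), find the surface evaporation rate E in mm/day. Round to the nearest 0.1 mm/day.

dPW/dt = (34.2 − 32.9) mm / (6/24 day) = +5.200 mm/day.
E = dPW/dt + P − C = (+5.200) + 11 − (15.6) = 0.6 mm/day.

E ≈ 0.6 mm/day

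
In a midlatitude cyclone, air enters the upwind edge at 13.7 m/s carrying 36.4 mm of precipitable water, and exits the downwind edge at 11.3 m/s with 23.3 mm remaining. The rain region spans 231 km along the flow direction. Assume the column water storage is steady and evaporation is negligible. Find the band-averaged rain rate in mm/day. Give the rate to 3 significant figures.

R ≈ 88.0 mm/day

Column moisture flux per unit crosswind length is F = V × PW.
Inflow: F_in = 13.7 × 36.4 = 498.68 mm·m/s
Outflow: F_out = 11.3 × 23.3 = 263.29 mm·m/s
Steady-state rate R = (F_in − F_out)/L = (498.68 − 263.29) / 231000 m = 1.019e-03 mm/s.
R = 1.019e-03 × 3600 × 24 = 88.0 mm/day.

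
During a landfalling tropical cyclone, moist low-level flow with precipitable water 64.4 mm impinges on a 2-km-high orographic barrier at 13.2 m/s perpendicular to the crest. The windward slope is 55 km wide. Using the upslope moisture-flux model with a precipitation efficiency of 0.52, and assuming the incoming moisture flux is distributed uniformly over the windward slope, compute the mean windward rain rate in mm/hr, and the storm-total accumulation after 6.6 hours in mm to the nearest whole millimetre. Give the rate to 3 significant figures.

R ≈ 28.9 mm/hr; total ≈ 191 mm

Incoming column moisture flux per unit ridge length: F = V × PW = 13.2 × 64.4 = 850.08 mm·m/s.
Spread over the 55 km slope with efficiency ε = 0.52: R = ε·F/W = 0.52 × 850.08 / 55000 m = 8.037e-03 mm/s.
R = 8.037e-03 × 3600 = 28.9 mm/hr.
Over 6.6 h: total = 28.9 × 6.6 = 190.74 ≈ 191 mm.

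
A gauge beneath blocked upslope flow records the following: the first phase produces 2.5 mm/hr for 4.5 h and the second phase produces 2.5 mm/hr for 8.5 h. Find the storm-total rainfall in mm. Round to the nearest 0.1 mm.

Total = Σ Rᵢ Δtᵢ = 2.5 × 4.5 + 2.5 × 8.5
      = 11.25 + 21.25 = 32.5 mm.

total ≈ 32.5 mm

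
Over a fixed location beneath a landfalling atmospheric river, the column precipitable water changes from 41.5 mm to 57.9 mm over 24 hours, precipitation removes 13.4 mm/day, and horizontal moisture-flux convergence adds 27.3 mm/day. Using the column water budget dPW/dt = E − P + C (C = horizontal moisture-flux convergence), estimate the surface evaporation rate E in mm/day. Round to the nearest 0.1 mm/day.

E ≈ 2.5 mm/day

dPW/dt = (57.9 − 41.5) mm / (24/24 day) = +16.400 mm/day.
E = dPW/dt + P − C = (+16.400) + 13.4 − (27.3) = 2.5 mm/day.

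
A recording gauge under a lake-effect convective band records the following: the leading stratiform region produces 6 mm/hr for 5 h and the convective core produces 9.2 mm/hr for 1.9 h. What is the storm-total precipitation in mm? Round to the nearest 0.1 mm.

total ≈ 47.5 mm

Total = Σ Rᵢ Δtᵢ = 6 × 5 + 9.2 × 1.9
      = 30 + 17.48 = 47.5 mm.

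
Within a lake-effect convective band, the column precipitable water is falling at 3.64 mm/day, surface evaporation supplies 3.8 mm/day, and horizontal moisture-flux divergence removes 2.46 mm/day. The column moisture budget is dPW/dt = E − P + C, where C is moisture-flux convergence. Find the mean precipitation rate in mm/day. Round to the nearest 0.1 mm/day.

P ≈ 5.0 mm/day

dPW/dt = -3.64 mm/day.
P = E + C − dPW/dt = 3.8 + (-2.46) − (-3.64) = 5.0 mm/day.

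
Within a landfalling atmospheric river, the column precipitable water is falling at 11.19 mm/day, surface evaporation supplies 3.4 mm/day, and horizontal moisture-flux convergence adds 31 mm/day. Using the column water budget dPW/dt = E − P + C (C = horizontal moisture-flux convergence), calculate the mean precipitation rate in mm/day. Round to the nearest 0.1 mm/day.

dPW/dt = -11.19 mm/day.
P = E + C − dPW/dt = 3.4 + (31) − (-11.19) = 45.6 mm/day.

P ≈ 45.6 mm/day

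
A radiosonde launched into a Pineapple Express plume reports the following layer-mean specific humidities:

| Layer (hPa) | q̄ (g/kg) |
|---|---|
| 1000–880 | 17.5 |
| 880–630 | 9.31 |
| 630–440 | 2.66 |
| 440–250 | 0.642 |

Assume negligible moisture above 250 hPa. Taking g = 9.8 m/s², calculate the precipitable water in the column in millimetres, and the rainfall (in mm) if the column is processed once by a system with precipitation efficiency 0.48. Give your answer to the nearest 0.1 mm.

Precipitable water is the column-integrated vapour mass per unit area: PW = (1/g) Σ q̄ Δp, with q in kg/kg and Δp in Pa (1 kg/m² of water = 1 mm).
Layer 1000–880 hPa: Δp = 120 hPa = 12000 Pa, q̄ = 0.0175 kg/kg → 0.0175 × 12000 / 9.8 = 21.43 mm
Layer 880–630 hPa: Δp = 250 hPa = 25000 Pa, q̄ = 0.00931 kg/kg → 0.00931 × 25000 / 9.8 = 23.75 mm
Layer 630–440 hPa: Δp = 190 hPa = 19000 Pa, q̄ = 0.00266 kg/kg → 0.00266 × 19000 / 9.8 = 5.16 mm
Layer 440–250 hPa: Δp = 190 hPa = 19000 Pa, q̄ = 0.000642 kg/kg → 0.000642 × 19000 / 9.8 = 1.24 mm
PW = 21.43 + 23.75 + 5.16 + 1.24 = 51.58 ≈ 51.6 mm.
Rainfall = ε × PW = 0.48 × 51.6 = 24.8 mm.

PW ≈ 51.6 mm; rainfall ≈ 24.8 mm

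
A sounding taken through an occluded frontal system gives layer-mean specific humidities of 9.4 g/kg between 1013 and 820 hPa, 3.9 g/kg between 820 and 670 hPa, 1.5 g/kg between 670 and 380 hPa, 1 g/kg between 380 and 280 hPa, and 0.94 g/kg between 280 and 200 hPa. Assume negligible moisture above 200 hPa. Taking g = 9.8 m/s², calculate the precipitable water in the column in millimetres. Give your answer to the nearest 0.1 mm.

PW ≈ 30.7 mm

Precipitable water is the column-integrated vapour mass per unit area: PW = (1/g) Σ q̄ Δp, with q in kg/kg and Δp in Pa (1 kg/m² of water = 1 mm).
Layer 1013–820 hPa: Δp = 193 hPa = 19300 Pa, q̄ = 0.0094 kg/kg → 0.0094 × 19300 / 9.8 = 18.51 mm
Layer 820–670 hPa: Δp = 150 hPa = 15000 Pa, q̄ = 0.0039 kg/kg → 0.0039 × 15000 / 9.8 = 5.97 mm
Layer 670–380 hPa: Δp = 290 hPa = 29000 Pa, q̄ = 0.0015 kg/kg → 0.0015 × 29000 / 9.8 = 4.44 mm
Layer 380–280 hPa: Δp = 100 hPa = 10000 Pa, q̄ = 0.001 kg/kg → 0.001 × 10000 / 9.8 = 1.02 mm
Layer 280–200 hPa: Δp = 80 hPa = 8000 Pa, q̄ = 0.00094 kg/kg → 0.00094 × 8000 / 9.8 = 0.77 mm
PW = 18.51 + 5.97 + 4.44 + 1.02 + 0.77 = 30.71 ≈ 30.7 mm.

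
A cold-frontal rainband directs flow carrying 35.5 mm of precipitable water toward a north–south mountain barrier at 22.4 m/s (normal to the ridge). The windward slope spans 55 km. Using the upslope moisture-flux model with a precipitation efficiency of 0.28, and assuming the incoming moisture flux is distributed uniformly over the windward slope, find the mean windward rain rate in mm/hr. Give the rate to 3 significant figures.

Incoming column moisture flux per unit ridge length: F = V × PW = 22.4 × 35.5 = 795.2 mm·m/s.
Spread over the 55 km slope with efficiency ε = 0.28: R = ε·F/W = 0.28 × 795.2 / 55000 m = 4.048e-03 mm/s.
R = 4.048e-03 × 3600 = 14.6 mm/hr.

R ≈ 14.6 mm/hr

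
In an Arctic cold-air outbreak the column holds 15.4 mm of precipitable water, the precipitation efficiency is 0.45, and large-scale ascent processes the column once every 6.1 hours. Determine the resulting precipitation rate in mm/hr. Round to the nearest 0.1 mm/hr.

R ≈ 1.1 mm/hr

Each overturning extracts ε × PW = 0.45 × 15.4 = 6.93 mm.
Rate = ε·PW / τ = 6.93 / 6.1 h = 1.1 mm/hr.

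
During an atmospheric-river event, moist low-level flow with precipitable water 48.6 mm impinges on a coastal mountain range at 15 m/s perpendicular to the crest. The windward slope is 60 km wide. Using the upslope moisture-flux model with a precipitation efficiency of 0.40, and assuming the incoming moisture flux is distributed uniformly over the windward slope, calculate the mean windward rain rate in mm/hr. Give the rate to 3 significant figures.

Incoming column moisture flux per unit ridge length: F = V × PW = 15 × 48.6 = 729 mm·m/s.
Spread over the 60 km slope with efficiency ε = 0.40: R = ε·F/W = 0.40 × 729 / 60000 m = 4.860e-03 mm/s.
R = 4.860e-03 × 3600 = 17.5 mm/hr.

R ≈ 17.5 mm/hr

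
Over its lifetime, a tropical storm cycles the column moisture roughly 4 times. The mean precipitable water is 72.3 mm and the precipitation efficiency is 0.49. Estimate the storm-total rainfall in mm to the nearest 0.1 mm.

rainfall ≈ 141.7 mm

Each cycle deposits ε × PW = 0.49 × 72.3 = 35.427 mm.
Over 4 cycles: 4 × 35.427 = 141.7 mm.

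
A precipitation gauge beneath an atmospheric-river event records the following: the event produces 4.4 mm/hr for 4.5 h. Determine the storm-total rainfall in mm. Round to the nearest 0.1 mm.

total ≈ 19.8 mm

Total = Σ Rᵢ Δtᵢ = 4.4 × 4.5
      = 19.8 = 19.8 mm.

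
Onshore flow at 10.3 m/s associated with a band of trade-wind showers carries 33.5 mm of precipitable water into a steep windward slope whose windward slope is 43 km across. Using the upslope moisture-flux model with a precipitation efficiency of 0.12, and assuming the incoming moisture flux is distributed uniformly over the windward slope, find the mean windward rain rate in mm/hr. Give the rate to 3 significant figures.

Incoming column moisture flux per unit ridge length: F = V × PW = 10.3 × 33.5 = 345.05 mm·m/s.
Spread over the 43 km slope with efficiency ε = 0.12: R = ε·F/W = 0.12 × 345.05 / 43000 m = 9.629e-04 mm/s.
R = 9.629e-04 × 3600 = 3.47 mm/hr.

R ≈ 3.47 mm/hr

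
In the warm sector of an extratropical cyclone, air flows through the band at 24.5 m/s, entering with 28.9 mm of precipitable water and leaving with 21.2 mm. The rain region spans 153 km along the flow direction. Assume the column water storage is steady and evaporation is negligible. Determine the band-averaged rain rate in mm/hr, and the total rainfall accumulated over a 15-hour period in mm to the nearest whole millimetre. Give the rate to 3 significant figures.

R ≈ 4.44 mm/hr; total ≈ 67 mm

Column moisture flux per unit crosswind length is F = V × PW.
Inflow: F_in = 24.5 × 28.9 = 708.05 mm·m/s
Outflow: F_out = 24.5 × 21.2 = 519.4 mm·m/s
Steady-state rate R = (F_in − F_out)/L = (708.05 − 519.4) / 153000 m = 1.233e-03 mm/s.
R = 1.233e-03 × 3600 = 4.44 mm/hr.
Over 15 h: total = 4.44 × 15 = 66.6 ≈ 67 mm.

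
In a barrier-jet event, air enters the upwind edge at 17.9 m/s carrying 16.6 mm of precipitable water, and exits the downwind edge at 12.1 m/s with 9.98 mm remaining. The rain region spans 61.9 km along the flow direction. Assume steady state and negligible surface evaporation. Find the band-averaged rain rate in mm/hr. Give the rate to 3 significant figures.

Column moisture flux per unit crosswind length is F = V × PW.
Inflow: F_in = 17.9 × 16.6 = 297.14 mm·m/s
Outflow: F_out = 12.1 × 9.98 = 120.758 mm·m/s
Steady-state rate R = (F_in − F_out)/L = (297.14 − 120.758) / 61900 m = 2.849e-03 mm/s.
R = 2.849e-03 × 3600 = 10.3 mm/hr.

R ≈ 10.3 mm/hr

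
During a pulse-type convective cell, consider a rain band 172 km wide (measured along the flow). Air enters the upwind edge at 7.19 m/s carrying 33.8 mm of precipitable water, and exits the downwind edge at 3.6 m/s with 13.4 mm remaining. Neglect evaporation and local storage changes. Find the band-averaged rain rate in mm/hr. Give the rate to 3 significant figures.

Column moisture flux per unit crosswind length is F = V × PW.
Inflow: F_in = 7.19 × 33.8 = 243.022 mm·m/s
Outflow: F_out = 3.6 × 13.4 = 48.24 mm·m/s
Steady-state rate R = (F_in − F_out)/L = (243.022 − 48.24) / 172000 m = 1.132e-03 mm/s.
R = 1.132e-03 × 3600 = 4.08 mm/hr.

R ≈ 4.08 mm/hr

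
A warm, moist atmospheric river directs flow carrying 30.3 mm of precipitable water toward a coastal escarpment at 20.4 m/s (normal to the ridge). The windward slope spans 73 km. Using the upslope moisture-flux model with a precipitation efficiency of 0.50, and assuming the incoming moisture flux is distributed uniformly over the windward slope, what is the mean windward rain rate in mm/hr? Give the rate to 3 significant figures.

Incoming column moisture flux per unit ridge length: F = V × PW = 20.4 × 30.3 = 618.12 mm·m/s.
Spread over the 73 km slope with efficiency ε = 0.50: R = ε·F/W = 0.50 × 618.12 / 73000 m = 4.234e-03 mm/s.
R = 4.234e-03 × 3600 = 15.2 mm/hr.

R ≈ 15.2 mm/hr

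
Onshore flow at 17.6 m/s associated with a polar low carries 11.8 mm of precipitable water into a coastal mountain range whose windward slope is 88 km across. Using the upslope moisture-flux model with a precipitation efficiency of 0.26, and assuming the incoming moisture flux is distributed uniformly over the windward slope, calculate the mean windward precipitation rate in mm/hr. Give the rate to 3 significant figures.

R ≈ 2.21 mm/hr

Incoming column moisture flux per unit ridge length: F = V × PW = 17.6 × 11.8 = 207.68 mm·m/s.
Spread over the 88 km slope with efficiency ε = 0.26: R = ε·F/W = 0.26 × 207.68 / 88000 m = 6.136e-04 mm/s.
R = 6.136e-04 × 3600 = 2.21 mm/hr.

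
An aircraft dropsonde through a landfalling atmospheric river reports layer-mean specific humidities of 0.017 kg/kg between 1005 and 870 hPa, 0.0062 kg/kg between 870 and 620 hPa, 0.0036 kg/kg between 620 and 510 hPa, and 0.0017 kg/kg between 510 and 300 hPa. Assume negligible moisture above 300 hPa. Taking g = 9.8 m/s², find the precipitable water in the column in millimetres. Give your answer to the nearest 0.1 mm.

Precipitable water is the column-integrated vapour mass per unit area: PW = (1/g) Σ q̄ Δp, with q in kg/kg and Δp in Pa (1 kg/m² of water = 1 mm).
Layer 1005–870 hPa: Δp = 135 hPa = 13500 Pa, q̄ = 0.017 kg/kg → 0.017 × 13500 / 9.8 = 23.42 mm
Layer 870–620 hPa: Δp = 250 hPa = 25000 Pa, q̄ = 0.0062 kg/kg → 0.0062 × 25000 / 9.8 = 15.82 mm
Layer 620–510 hPa: Δp = 110 hPa = 11000 Pa, q̄ = 0.0036 kg/kg → 0.0036 × 11000 / 9.8 = 4.04 mm
Layer 510–300 hPa: Δp = 210 hPa = 21000 Pa, q̄ = 0.0017 kg/kg → 0.0017 × 21000 / 9.8 = 3.64 mm
PW = 23.42 + 15.82 + 4.04 + 3.64 = 46.92 ≈ 46.9 mm.

PW ≈ 46.9 mm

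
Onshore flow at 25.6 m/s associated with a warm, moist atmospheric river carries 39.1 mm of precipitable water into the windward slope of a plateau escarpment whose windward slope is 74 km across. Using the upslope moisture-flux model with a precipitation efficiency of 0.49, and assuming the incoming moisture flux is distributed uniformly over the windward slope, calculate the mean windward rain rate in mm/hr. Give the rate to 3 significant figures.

Incoming column moisture flux per unit ridge length: F = V × PW = 25.6 × 39.1 = 1000.96 mm·m/s.
Spread over the 74 km slope with efficiency ε = 0.49: R = ε·F/W = 0.49 × 1000.96 / 74000 m = 6.628e-03 mm/s.
R = 6.628e-03 × 3600 = 23.9 mm/hr.

R ≈ 23.9 mm/hr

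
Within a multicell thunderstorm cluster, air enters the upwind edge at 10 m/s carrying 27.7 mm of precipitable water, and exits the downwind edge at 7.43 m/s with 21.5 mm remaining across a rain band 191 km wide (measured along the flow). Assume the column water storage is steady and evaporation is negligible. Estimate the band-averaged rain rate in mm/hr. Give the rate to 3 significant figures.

R ≈ 2.21 mm/hr

Column moisture flux per unit crosswind length is F = V × PW.
Inflow: F_in = 10 × 27.7 = 277 mm·m/s
Outflow: F_out = 7.43 × 21.5 = 159.745 mm·m/s
Steady-state rate R = (F_in − F_out)/L = (277 − 159.745) / 191000 m = 6.139e-04 mm/s.
R = 6.139e-04 × 3600 = 2.21 mm/hr.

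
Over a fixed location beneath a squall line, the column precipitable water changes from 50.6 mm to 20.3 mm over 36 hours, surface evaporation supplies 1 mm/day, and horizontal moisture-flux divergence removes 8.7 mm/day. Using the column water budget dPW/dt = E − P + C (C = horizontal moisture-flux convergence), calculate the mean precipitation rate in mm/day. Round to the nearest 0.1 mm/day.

dPW/dt = (20.3 − 50.6) mm / (36/24 day) = -20.200 mm/day.
P = E + C − dPW/dt = 1 + (-8.7) − (-20.200) = 12.5 mm/day.

P ≈ 12.5 mm/day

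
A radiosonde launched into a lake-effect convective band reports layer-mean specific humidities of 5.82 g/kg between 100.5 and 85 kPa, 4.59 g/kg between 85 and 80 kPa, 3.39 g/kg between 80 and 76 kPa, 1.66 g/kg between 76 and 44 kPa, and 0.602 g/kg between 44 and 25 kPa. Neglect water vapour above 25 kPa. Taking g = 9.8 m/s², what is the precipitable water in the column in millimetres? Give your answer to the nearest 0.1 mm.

Precipitable water is the column-integrated vapour mass per unit area: PW = (1/g) Σ q̄ Δp, with q in kg/kg and Δp in Pa (1 kg/m² of water = 1 mm).
Layer 100.5–85 kPa: Δp = 155 hPa = 15500 Pa, q̄ = 0.00582 kg/kg → 0.00582 × 15500 / 9.8 = 9.21 mm
Layer 85–80 kPa: Δp = 50 hPa = 5000 Pa, q̄ = 0.00459 kg/kg → 0.00459 × 5000 / 9.8 = 2.34 mm
Layer 80–76 kPa: Δp = 40 hPa = 4000 Pa, q̄ = 0.00339 kg/kg → 0.00339 × 4000 / 9.8 = 1.38 mm
Layer 76–44 kPa: Δp = 320 hPa = 32000 Pa, q̄ = 0.00166 kg/kg → 0.00166 × 32000 / 9.8 = 5.42 mm
Layer 44–25 kPa: Δp = 190 hPa = 19000 Pa, q̄ = 0.000602 kg/kg → 0.000602 × 19000 / 9.8 = 1.17 mm
PW = 9.21 + 2.34 + 1.38 + 5.42 + 1.17 = 19.52 ≈ 19.5 mm.

PW ≈ 19.5 mm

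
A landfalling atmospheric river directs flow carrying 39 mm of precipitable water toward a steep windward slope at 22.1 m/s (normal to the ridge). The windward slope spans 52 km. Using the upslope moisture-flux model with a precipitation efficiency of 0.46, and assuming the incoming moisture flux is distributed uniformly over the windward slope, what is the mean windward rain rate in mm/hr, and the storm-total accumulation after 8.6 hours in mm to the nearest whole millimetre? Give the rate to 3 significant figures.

Incoming column moisture flux per unit ridge length: F = V × PW = 22.1 × 39 = 861.9 mm·m/s.
Spread over the 52 km slope with efficiency ε = 0.46: R = ε·F/W = 0.46 × 861.9 / 52000 m = 7.625e-03 mm/s.
R = 7.625e-03 × 3600 = 27.4 mm/hr.
Over 8.6 h: total = 27.4 × 8.6 = 235.64 ≈ 236 mm.

R ≈ 27.4 mm/hr; total ≈ 236 mm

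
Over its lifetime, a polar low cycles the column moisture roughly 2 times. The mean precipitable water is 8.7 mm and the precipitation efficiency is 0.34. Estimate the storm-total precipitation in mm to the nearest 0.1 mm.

Each cycle deposits ε × PW = 0.34 × 8.7 = 2.958 mm.
Over 2 cycles: 2 × 2.958 = 5.9 mm.

precipitation ≈ 5.9 mm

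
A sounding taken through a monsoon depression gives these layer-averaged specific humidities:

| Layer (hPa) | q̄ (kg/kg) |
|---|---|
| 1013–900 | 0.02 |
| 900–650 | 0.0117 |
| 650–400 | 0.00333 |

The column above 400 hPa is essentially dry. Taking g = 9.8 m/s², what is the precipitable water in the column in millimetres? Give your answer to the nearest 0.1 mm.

Precipitable water is the column-integrated vapour mass per unit area: PW = (1/g) Σ q̄ Δp, with q in kg/kg and Δp in Pa (1 kg/m² of water = 1 mm).
Layer 1013–900 hPa: Δp = 113 hPa = 11300 Pa, q̄ = 0.02 kg/kg → 0.02 × 11300 / 9.8 = 23.06 mm
Layer 900–650 hPa: Δp = 250 hPa = 25000 Pa, q̄ = 0.0117 kg/kg → 0.0117 × 25000 / 9.8 = 29.85 mm
Layer 650–400 hPa: Δp = 250 hPa = 25000 Pa, q̄ = 0.00333 kg/kg → 0.00333 × 25000 / 9.8 = 8.49 mm
PW = 23.06 + 29.85 + 8.49 = 61.40 ≈ 61.4 mm.

PW ≈ 61.4 mm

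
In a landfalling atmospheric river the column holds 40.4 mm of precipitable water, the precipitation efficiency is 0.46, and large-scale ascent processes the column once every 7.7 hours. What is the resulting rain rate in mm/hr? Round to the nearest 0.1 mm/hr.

Each overturning extracts ε × PW = 0.46 × 40.4 = 18.584 mm.
Rate = ε·PW / τ = 18.584 / 7.7 h = 2.4 mm/hr.

R ≈ 2.4 mm/hr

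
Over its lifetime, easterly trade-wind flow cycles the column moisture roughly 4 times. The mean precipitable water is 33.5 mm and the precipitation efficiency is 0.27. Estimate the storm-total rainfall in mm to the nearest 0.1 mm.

rainfall ≈ 36.2 mm

Each cycle deposits ε × PW = 0.27 × 33.5 = 9.045 mm.
Over 4 cycles: 4 × 9.045 = 36.2 mm.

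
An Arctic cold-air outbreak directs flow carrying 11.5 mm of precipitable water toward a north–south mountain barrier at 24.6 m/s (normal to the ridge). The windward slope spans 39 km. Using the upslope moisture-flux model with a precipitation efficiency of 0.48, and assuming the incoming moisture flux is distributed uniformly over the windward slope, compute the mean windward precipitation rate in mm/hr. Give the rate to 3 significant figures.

R ≈ 12.5 mm/hr

Incoming column moisture flux per unit ridge length: F = V × PW = 24.6 × 11.5 = 282.9 mm·m/s.
Spread over the 39 km slope with efficiency ε = 0.48: R = ε·F/W = 0.48 × 282.9 / 39000 m = 3.482e-03 mm/s.
R = 3.482e-03 × 3600 = 12.5 mm/hr.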